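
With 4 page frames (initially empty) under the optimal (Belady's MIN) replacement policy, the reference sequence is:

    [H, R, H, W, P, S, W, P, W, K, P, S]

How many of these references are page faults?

H: fault, frames [H]
R: fault, frames [H, R]
H: hit
W: fault, frames [H, R, W]
P: fault, frames [H, R, W, P]
S: fault, evict R, frames [H, W, P, S]
W: hit
P: hit
W: hit
K: fault, evict W, frames [H, P, S, K]
P: hit
S: hit
Page faults: 6.

6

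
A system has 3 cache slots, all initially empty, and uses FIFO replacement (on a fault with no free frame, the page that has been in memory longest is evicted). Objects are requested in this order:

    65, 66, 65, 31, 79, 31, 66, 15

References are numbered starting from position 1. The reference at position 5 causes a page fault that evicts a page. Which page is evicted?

65

pos 1: 65 → fault, frames (65)
pos 2: 66 → fault, frames (65 66)
pos 3: 65 → hit
pos 4: 31 → fault, frames (65 66 31)
pos 5: 79 → fault, evict 65, frames (66 31 79)
At position 5, page 65 is evicted.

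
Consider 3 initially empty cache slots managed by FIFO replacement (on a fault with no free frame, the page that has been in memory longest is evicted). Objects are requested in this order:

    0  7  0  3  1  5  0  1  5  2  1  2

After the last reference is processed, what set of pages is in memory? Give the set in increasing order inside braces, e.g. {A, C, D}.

0 -> fault, frames {0}
7 -> fault, frames {0,7}
0 -> hit
3 -> fault, frames {0,7,3}
1 -> fault, evict 0, frames {7,3,1}
5 -> fault, evict 7, frames {3,1,5}
0 -> fault, evict 3, frames {1,5,0}
1 -> hit
5 -> hit
2 -> fault, evict 1, frames {5,0,2}
1 -> fault, evict 5, frames {0,2,1}
2 -> hit

{0, 1, 2}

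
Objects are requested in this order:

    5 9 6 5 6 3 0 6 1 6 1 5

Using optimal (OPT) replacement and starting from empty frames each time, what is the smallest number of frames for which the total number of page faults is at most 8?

f=1: 12 faults
f=2: 7 faults
f=3: 6 faults
f=4: 6 faults
f=5: 6 faults
f=6: 6 faults
Smallest f with faults ≤ 8 is 2.

2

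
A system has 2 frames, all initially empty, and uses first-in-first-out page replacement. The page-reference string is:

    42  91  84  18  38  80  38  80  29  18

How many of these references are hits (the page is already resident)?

42 -> fault, frames {42}
91 -> fault, frames {42,91}
84 -> fault, evict 42, frames {91,84}
18 -> fault, evict 91, frames {84,18}
38 -> fault, evict 84, frames {18,38}
80 -> fault, evict 18, frames {38,80}
38 -> hit
80 -> hit
29 -> fault, evict 38, frames {80,29}
18 -> fault, evict 80, frames {29,18}
Hits: 2.

2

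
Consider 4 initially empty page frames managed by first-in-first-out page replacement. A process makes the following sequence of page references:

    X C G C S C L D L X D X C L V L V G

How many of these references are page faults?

11

X → fault, frames [X]
C → fault, frames [X, C]
G → fault, frames [X, C, G]
C → hit
S → fault, frames [X, C, G, S]
C → hit
L → fault, evict X, frames [C, G, S, L]
D → fault, evict C, frames [G, S, L, D]
L → hit
X → fault, evict G, frames [S, L, D, X]
D → hit
X → hit
C → fault, evict S, frames [L, D, X, C]
L → hit
V → fault, evict L, frames [D, X, C, V]
L → fault, evict D, frames [X, C, V, L]
V → hit
G → fault, evict X, frames [C, V, L, G]
Page faults: 11.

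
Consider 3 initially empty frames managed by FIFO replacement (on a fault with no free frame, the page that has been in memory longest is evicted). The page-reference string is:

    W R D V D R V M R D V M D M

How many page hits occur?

W → miss, frames {W}
R → miss, frames {W,R}
D → miss, frames {W,R,D}
V → miss, evict W, frames {R,D,V}
D → hit
R → hit
V → hit
M → miss, evict R, frames {D,V,M}
R → miss, evict D, frames {V,M,R}
D → miss, evict V, frames {M,R,D}
V → miss, evict M, frames {R,D,V}
M → miss, evict R, frames {D,V,M}
D → hit
M → hit
Hits: 5.

5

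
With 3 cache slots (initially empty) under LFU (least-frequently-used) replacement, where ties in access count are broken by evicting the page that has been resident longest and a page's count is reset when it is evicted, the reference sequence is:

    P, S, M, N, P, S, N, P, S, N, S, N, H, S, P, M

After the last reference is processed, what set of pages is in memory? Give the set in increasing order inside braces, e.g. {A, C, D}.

{M, N, S}

P → miss, frames {P}
S → miss, frames {P,S}
M → miss, frames {P,S,M}
N → miss, evict P, frames {S,M,N}
P → miss, evict S, frames {M,N,P}
S → miss, evict M, frames {N,P,S}
N → hit
P → hit
S → hit
N → hit
S → hit
N → hit
H → miss, evict P, frames {N,S,H}
S → hit
P → miss, evict H, frames {N,S,P}
M → miss, evict P, frames {N,S,M}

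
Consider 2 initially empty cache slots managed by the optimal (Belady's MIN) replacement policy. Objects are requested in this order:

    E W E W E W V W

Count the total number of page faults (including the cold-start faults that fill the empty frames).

3

E → miss, frames (E)
W → miss, frames (E W)
E → hit
W → hit
E → hit
W → hit
V → miss, evict E, frames (W V)
W → hit
Page faults: 3.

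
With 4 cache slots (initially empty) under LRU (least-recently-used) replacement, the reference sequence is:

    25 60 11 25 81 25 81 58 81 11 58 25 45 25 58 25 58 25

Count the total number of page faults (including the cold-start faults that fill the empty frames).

6

25 → fault, frames {25}
60 → fault, frames {25,60}
11 → fault, frames {25,60,11}
25 → hit
81 → fault, frames {60,11,25,81}
25 → hit
81 → hit
58 → fault, evict 60, frames {11,25,81,58}
81 → hit
11 → hit
58 → hit
25 → hit
45 → fault, evict 81, frames {11,58,25,45}
25 → hit
58 → hit
25 → hit
58 → hit
25 → hit
Page faults: 6.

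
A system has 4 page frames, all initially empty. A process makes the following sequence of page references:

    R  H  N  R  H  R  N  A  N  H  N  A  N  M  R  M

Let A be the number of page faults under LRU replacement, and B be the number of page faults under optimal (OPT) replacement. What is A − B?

Under LRU: F F F . . . . F . . . . . F F . → 6 faults.
Under OPT: F F F . . . . F . . . . . F . . → 5 faults.
A − B = 6 − 5 = 1.

1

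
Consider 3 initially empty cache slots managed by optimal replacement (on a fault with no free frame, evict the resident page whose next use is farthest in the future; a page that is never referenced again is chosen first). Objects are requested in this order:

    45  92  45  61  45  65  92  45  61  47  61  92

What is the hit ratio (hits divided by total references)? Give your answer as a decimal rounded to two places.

45 -> fault, frames {45}
92 -> fault, frames {45,92}
45 -> hit
61 -> fault, frames {45,92,61}
45 -> hit
65 -> fault, evict 61, frames {45,92,65}
92 -> hit
45 -> hit
61 -> fault, evict 65, frames {45,92,61}
47 -> fault, evict 45, frames {92,61,47}
61 -> hit
92 -> hit
Hits: 6 of 12 references → 6/12 = 0.5000.

0.50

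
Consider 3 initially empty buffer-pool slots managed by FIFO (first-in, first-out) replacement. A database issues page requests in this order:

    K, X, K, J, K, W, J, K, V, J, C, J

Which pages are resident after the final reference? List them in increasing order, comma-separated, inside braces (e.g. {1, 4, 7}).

{C, J, V}

K → miss, frames {K}
X → miss, frames {K,X}
K → hit
J → miss, frames {K,X,J}
K → hit
W → miss, evict K, frames {X,J,W}
J → hit
K → miss, evict X, frames {J,W,K}
V → miss, evict J, frames {W,K,V}
J → miss, evict W, frames {K,V,J}
C → miss, evict K, frames {V,J,C}
J → hit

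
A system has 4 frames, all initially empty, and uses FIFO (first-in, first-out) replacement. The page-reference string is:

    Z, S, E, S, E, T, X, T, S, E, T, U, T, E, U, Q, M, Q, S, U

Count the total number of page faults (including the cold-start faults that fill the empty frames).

9

Z -> fault, frames [Z]
S -> fault, frames [Z, S]
E -> fault, frames [Z, S, E]
S -> hit
E -> hit
T -> fault, frames [Z, S, E, T]
X -> fault, evict Z, frames [S, E, T, X]
T -> hit
S -> hit
E -> hit
T -> hit
U -> fault, evict S, frames [E, T, X, U]
T -> hit
E -> hit
U -> hit
Q -> fault, evict E, frames [T, X, U, Q]
M -> fault, evict T, frames [X, U, Q, M]
Q -> hit
S -> fault, evict X, frames [U, Q, M, S]
U -> hit
Page faults: 9.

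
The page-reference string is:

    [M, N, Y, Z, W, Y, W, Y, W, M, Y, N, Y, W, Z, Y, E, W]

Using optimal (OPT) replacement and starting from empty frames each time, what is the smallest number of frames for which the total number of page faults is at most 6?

5

f=1: 18 faults
f=2: 11 faults
f=3: 8 faults
f=4: 7 faults
f=5: 6 faults
f=6: 6 faults
Smallest f with faults ≤ 6 is 5.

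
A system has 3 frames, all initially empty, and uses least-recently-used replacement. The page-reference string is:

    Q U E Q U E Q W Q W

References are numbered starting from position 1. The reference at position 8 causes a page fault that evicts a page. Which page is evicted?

U

pos 1: Q → miss, frames [Q]
pos 2: U → miss, frames [Q, U]
pos 3: E → miss, frames [Q, U, E]
pos 4: Q → hit
pos 5: U → hit
pos 6: E → hit
pos 7: Q → hit
pos 8: W → miss, evict U, frames [E, Q, W]
At position 8, page U is evicted.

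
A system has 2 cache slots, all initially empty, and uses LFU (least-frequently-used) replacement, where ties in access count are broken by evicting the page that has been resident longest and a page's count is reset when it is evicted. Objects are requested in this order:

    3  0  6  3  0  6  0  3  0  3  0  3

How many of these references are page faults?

3 -> miss, frames (3)
0 -> miss, frames (3 0)
6 -> miss, evict 3, frames (0 6)
3 -> miss, evict 0, frames (6 3)
0 -> miss, evict 6, frames (3 0)
6 -> miss, evict 3, frames (0 6)
0 -> hit
3 -> miss, evict 6, frames (0 3)
0 -> hit
3 -> hit
0 -> hit
3 -> hit
Page faults: 7.

7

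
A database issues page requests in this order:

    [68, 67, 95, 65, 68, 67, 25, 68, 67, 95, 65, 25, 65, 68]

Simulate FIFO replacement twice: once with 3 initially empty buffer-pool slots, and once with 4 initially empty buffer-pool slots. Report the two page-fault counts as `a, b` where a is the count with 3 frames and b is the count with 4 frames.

10, 11

3 frames: F F F F F F F . . F F . . F → 10 faults.
4 frames: F F F F . . F F F F F F . F → 11 faults.
11 > 10: adding a frame increased faults — Belady's anomaly.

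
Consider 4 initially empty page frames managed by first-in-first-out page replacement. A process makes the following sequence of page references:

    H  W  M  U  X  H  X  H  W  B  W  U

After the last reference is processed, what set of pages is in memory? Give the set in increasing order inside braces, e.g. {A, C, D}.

{B, H, U, W}

H → fault, frames (H)
W → fault, frames (H W)
M → fault, frames (H W M)
U → fault, frames (H W M U)
X → fault, evict H, frames (W M U X)
H → fault, evict W, frames (M U X H)
X → hit
H → hit
W → fault, evict M, frames (U X H W)
B → fault, evict U, frames (X H W B)
W → hit
U → fault, evict X, frames (H W B U)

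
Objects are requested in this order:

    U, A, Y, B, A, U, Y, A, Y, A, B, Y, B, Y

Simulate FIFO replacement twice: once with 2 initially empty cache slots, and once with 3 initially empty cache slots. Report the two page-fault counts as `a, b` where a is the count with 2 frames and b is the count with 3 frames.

10, 8

2 frames: F F F F F F F F . . F F . . → 10 faults.
3 frames: F F F F . F . F F . F . . . → 8 faults.
8 < 10: adding a frame reduced faults, as is typical.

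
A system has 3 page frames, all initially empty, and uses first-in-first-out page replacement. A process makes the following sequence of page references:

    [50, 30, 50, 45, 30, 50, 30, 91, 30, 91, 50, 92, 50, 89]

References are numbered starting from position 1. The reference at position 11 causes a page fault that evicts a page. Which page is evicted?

pos 1: 50: fault, frames [50]
pos 2: 30: fault, frames [50, 30]
pos 3: 50: hit
pos 4: 45: fault, frames [50, 30, 45]
pos 5: 30: hit
pos 6: 50: hit
pos 7: 30: hit
pos 8: 91: fault, evict 50, frames [30, 45, 91]
pos 9: 30: hit
pos 10: 91: hit
pos 11: 50: fault, evict 30, frames [45, 91, 50]
At position 11, page 30 is evicted.

30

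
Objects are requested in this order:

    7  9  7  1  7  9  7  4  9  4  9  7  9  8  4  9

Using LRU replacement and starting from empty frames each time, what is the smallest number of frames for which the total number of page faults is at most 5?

f=1: 16 faults
f=2: 10 faults
f=3: 6 faults
f=4: 5 faults
f=5: 5 faults
Smallest f with faults ≤ 5 is 4.

4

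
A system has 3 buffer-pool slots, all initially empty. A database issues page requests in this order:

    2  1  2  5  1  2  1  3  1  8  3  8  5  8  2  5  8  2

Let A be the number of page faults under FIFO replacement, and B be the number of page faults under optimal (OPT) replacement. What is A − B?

Under FIFO: F F . F . . . F . F . . . . F F . . → 7 faults.
Under OPT: F F . F . . . F . F . . . . F . . . → 6 faults.
A − B = 7 − 6 = 1.

1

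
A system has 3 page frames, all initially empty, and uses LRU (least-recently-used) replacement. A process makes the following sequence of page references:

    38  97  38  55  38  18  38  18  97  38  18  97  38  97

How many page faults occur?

5

38: fault, frames [38]
97: fault, frames [38, 97]
38: hit
55: fault, frames [97, 38, 55]
38: hit
18: fault, evict 97, frames [55, 38, 18]
38: hit
18: hit
97: fault, evict 55, frames [38, 18, 97]
38: hit
18: hit
97: hit
38: hit
97: hit
Page faults: 5.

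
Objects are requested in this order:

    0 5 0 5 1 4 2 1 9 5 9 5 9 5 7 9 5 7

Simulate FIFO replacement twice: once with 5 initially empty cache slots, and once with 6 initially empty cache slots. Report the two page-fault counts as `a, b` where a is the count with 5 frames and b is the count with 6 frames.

5 frames: F F . . F F F . F . . . . . F . F . → 8 faults.
6 frames: F F . . F F F . F . . . . . F . . . → 7 faults.
7 < 8: adding a frame reduced faults, as is typical.

8, 7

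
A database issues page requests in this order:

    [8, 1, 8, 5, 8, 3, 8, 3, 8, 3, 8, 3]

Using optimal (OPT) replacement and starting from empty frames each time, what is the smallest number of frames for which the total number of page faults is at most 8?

f=1: 12 faults
f=2: 4 faults
f=3: 4 faults
f=4: 4 faults
Smallest f with faults ≤ 8 is 2.

2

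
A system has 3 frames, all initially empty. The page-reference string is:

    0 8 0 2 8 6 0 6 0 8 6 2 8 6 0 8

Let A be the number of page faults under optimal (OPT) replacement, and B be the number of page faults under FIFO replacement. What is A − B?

Under OPT: F F . F . F . . . . . F . . F . → 6 faults.
Under FIFO: F F . F . F F . . F . F . F F F → 10 faults.
A − B = 6 − 10 = -4.

-4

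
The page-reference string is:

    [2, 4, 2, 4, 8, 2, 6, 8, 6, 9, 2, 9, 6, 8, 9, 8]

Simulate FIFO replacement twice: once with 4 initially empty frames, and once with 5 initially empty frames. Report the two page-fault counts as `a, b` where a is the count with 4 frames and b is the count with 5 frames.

4 frames: F F . . F . F . . F F . . . . . → 6 faults.
5 frames: F F . . F . F . . F . . . . . . → 5 faults.
5 < 6: adding a frame reduced faults, as is typical.

6, 5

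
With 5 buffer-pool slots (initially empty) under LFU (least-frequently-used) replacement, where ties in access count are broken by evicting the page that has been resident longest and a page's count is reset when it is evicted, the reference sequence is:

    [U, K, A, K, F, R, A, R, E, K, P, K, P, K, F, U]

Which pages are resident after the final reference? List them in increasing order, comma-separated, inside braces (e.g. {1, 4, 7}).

{A, K, P, R, U}

U -> fault, frames {U}
K -> fault, frames {U,K}
A -> fault, frames {U,K,A}
K -> hit
F -> fault, frames {U,K,A,F}
R -> fault, frames {U,K,A,F,R}
A -> hit
R -> hit
E -> fault, evict U, frames {K,A,F,R,E}
K -> hit
P -> fault, evict F, frames {K,A,R,E,P}
K -> hit
P -> hit
K -> hit
F -> fault, evict E, frames {K,A,R,P,F}
U -> fault, evict F, frames {K,A,R,P,U}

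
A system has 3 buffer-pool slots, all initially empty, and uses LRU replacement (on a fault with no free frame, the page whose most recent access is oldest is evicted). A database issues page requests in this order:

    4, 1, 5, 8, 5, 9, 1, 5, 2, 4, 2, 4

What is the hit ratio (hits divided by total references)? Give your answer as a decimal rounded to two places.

4: miss, frames (4)
1: miss, frames (4 1)
5: miss, frames (4 1 5)
8: miss, evict 4, frames (1 5 8)
5: hit
9: miss, evict 1, frames (8 5 9)
1: miss, evict 8, frames (5 9 1)
5: hit
2: miss, evict 9, frames (1 5 2)
4: miss, evict 1, frames (5 2 4)
2: hit
4: hit
Hits: 4 of 12 references → 4/12 = 0.3333.

0.33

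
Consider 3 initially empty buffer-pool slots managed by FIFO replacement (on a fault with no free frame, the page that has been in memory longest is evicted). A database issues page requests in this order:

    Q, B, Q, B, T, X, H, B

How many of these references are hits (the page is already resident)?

2

Q → miss, frames (Q)
B → miss, frames (Q B)
Q → hit
B → hit
T → miss, frames (Q B T)
X → miss, evict Q, frames (B T X)
H → miss, evict B, frames (T X H)
B → miss, evict T, frames (X H B)
Hits: 2.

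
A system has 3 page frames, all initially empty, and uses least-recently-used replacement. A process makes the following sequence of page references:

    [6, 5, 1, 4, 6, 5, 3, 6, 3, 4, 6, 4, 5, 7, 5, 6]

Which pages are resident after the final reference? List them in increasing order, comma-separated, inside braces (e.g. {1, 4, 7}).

6 → fault, frames {6}
5 → fault, frames {6,5}
1 → fault, frames {6,5,1}
4 → fault, evict 6, frames {5,1,4}
6 → fault, evict 5, frames {1,4,6}
5 → fault, evict 1, frames {4,6,5}
3 → fault, evict 4, frames {6,5,3}
6 → hit
3 → hit
4 → fault, evict 5, frames {6,3,4}
6 → hit
4 → hit
5 → fault, evict 3, frames {6,4,5}
7 → fault, evict 6, frames {4,5,7}
5 → hit
6 → fault, evict 4, frames {7,5,6}

{5, 6, 7}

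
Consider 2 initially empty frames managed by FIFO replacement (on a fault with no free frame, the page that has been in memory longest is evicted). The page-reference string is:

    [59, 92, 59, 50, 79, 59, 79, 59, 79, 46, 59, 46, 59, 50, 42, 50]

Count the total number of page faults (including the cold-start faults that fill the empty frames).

8

59: miss, frames (59)
92: miss, frames (59 92)
59: hit
50: miss, evict 59, frames (92 50)
79: miss, evict 92, frames (50 79)
59: miss, evict 50, frames (79 59)
79: hit
59: hit
79: hit
46: miss, evict 79, frames (59 46)
59: hit
46: hit
59: hit
50: miss, evict 59, frames (46 50)
42: miss, evict 46, frames (50 42)
50: hit
Page faults: 8.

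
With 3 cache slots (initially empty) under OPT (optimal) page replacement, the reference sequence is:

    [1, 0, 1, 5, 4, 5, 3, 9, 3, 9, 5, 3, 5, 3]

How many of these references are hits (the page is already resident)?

8

1: miss, frames {1}
0: miss, frames {1,0}
1: hit
5: miss, frames {1,0,5}
4: miss, evict 0, frames {1,5,4}
5: hit
3: miss, evict 4, frames {1,5,3}
9: miss, evict 1, frames {5,3,9}
3: hit
9: hit
5: hit
3: hit
5: hit
3: hit
Hits: 8.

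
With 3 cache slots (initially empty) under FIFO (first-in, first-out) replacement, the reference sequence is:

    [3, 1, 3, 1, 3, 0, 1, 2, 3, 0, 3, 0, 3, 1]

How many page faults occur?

3: miss, frames {3}
1: miss, frames {3,1}
3: hit
1: hit
3: hit
0: miss, frames {3,1,0}
1: hit
2: miss, evict 3, frames {1,0,2}
3: miss, evict 1, frames {0,2,3}
0: hit
3: hit
0: hit
3: hit
1: miss, evict 0, frames {2,3,1}
Page faults: 6.

6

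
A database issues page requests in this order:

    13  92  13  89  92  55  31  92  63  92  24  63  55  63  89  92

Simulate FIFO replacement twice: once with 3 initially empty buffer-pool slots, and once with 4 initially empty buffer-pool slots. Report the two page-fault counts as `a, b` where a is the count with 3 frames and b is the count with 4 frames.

3 frames: F F . F . F F F F . F . F . F F → 11 faults.
4 frames: F F . F . F F . F F F . F . F . → 10 faults.
10 < 11: adding a frame reduced faults, as is typical.

11, 10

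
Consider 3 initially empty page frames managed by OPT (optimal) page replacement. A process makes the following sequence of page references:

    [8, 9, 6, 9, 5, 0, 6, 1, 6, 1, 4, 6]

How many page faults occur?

8: miss, frames [8]
9: miss, frames [8, 9]
6: miss, frames [8, 9, 6]
9: hit
5: miss, evict 9, frames [8, 6, 5]
0: miss, evict 5, frames [8, 6, 0]
6: hit
1: miss, evict 0, frames [8, 6, 1]
6: hit
1: hit
4: miss, evict 1, frames [8, 6, 4]
6: hit
Page faults: 7.

7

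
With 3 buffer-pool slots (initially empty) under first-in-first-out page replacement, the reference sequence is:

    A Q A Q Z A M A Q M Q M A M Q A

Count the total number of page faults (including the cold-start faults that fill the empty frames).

6

A -> miss, frames [A]
Q -> miss, frames [A, Q]
A -> hit
Q -> hit
Z -> miss, frames [A, Q, Z]
A -> hit
M -> miss, evict A, frames [Q, Z, M]
A -> miss, evict Q, frames [Z, M, A]
Q -> miss, evict Z, frames [M, A, Q]
M -> hit
Q -> hit
M -> hit
A -> hit
M -> hit
Q -> hit
A -> hit
Page faults: 6.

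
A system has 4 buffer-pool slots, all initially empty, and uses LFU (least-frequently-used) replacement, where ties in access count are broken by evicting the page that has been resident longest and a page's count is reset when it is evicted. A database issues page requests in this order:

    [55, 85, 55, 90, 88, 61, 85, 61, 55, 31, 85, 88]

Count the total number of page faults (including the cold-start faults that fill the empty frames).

8

55 -> fault, frames {55}
85 -> fault, frames {55,85}
55 -> hit
90 -> fault, frames {55,85,90}
88 -> fault, frames {55,85,90,88}
61 -> fault, evict 85, frames {55,90,88,61}
85 -> fault, evict 90, frames {55,88,61,85}
61 -> hit
55 -> hit
31 -> fault, evict 88, frames {55,61,85,31}
85 -> hit
88 -> fault, evict 31, frames {55,61,85,88}
Page faults: 8.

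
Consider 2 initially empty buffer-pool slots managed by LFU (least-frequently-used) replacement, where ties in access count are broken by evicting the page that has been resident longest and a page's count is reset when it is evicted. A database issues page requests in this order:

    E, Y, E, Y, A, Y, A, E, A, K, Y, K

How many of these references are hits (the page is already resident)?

E: fault, frames [E]
Y: fault, frames [E, Y]
E: hit
Y: hit
A: fault, evict E, frames [Y, A]
Y: hit
A: hit
E: fault, evict A, frames [Y, E]
A: fault, evict E, frames [Y, A]
K: fault, evict A, frames [Y, K]
Y: hit
K: hit
Hits: 6.

6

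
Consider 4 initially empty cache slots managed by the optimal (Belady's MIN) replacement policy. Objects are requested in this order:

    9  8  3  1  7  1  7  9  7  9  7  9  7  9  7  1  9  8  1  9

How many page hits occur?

15

9: miss, frames (9)
8: miss, frames (9 8)
3: miss, frames (9 8 3)
1: miss, frames (9 8 3 1)
7: miss, evict 3, frames (9 8 1 7)
1: hit
7: hit
9: hit
7: hit
9: hit
7: hit
9: hit
7: hit
9: hit
7: hit
1: hit
9: hit
8: hit
1: hit
9: hit
Hits: 15.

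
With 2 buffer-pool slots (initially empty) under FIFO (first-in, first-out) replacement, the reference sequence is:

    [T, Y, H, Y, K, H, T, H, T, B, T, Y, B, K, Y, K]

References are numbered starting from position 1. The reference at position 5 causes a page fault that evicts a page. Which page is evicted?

pos 1: T -> fault, frames (T)
pos 2: Y -> fault, frames (T Y)
pos 3: H -> fault, evict T, frames (Y H)
pos 4: Y -> hit
pos 5: K -> fault, evict Y, frames (H K)
At position 5, page Y is evicted.

Y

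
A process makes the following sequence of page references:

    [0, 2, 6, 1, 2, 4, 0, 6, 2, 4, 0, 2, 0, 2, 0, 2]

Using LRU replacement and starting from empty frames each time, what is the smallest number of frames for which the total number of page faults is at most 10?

f=1: 16 faults
f=2: 12 faults
f=3: 10 faults
f=4: 7 faults
f=5: 5 faults
Smallest f with faults ≤ 10 is 3.

3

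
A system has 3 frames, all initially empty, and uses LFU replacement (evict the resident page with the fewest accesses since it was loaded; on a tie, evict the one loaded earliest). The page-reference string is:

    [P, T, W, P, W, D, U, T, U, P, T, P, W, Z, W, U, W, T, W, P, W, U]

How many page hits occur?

10

P: fault, frames {P}
T: fault, frames {P,T}
W: fault, frames {P,T,W}
P: hit
W: hit
D: fault, evict T, frames {P,W,D}
U: fault, evict D, frames {P,W,U}
T: fault, evict U, frames {P,W,T}
U: fault, evict T, frames {P,W,U}
P: hit
T: fault, evict U, frames {P,W,T}
P: hit
W: hit
Z: fault, evict T, frames {P,W,Z}
W: hit
U: fault, evict Z, frames {P,W,U}
W: hit
T: fault, evict U, frames {P,W,T}
W: hit
P: hit
W: hit
U: fault, evict T, frames {P,W,U}
Hits: 10.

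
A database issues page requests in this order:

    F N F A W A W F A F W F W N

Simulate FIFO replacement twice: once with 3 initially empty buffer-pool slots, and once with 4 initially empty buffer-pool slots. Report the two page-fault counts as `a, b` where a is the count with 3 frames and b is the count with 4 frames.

6, 4

3 frames: F F . F F . . F . . . . . F → 6 faults.
4 frames: F F . F F . . . . . . . . . → 4 faults.
4 < 6: adding a frame reduced faults, as is typical.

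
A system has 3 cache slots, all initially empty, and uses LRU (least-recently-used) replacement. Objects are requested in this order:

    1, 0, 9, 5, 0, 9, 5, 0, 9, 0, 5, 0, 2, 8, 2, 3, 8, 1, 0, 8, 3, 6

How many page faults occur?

11

1 -> miss, frames {1}
0 -> miss, frames {1,0}
9 -> miss, frames {1,0,9}
5 -> miss, evict 1, frames {0,9,5}
0 -> hit
9 -> hit
5 -> hit
0 -> hit
9 -> hit
0 -> hit
5 -> hit
0 -> hit
2 -> miss, evict 9, frames {5,0,2}
8 -> miss, evict 5, frames {0,2,8}
2 -> hit
3 -> miss, evict 0, frames {8,2,3}
8 -> hit
1 -> miss, evict 2, frames {3,8,1}
0 -> miss, evict 3, frames {8,1,0}
8 -> hit
3 -> miss, evict 1, frames {0,8,3}
6 -> miss, evict 0, frames {8,3,6}
Page faults: 11.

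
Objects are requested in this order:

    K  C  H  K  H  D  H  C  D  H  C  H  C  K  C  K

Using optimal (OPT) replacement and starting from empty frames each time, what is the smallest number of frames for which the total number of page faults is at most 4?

4

f=1: 16 faults
f=2: 7 faults
f=3: 5 faults
f=4: 4 faults
Smallest f with faults ≤ 4 is 4.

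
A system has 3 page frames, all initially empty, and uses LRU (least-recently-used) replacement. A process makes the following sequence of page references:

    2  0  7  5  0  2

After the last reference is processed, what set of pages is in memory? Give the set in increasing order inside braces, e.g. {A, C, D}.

{0, 2, 5}

2: miss, frames (2)
0: miss, frames (2 0)
7: miss, frames (2 0 7)
5: miss, evict 2, frames (0 7 5)
0: hit
2: miss, evict 7, frames (5 0 2)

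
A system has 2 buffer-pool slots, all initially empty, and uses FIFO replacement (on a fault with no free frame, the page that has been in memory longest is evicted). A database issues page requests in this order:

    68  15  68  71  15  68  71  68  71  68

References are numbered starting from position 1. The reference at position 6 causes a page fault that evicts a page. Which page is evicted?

pos 1: 68: fault, frames [68]
pos 2: 15: fault, frames [68, 15]
pos 3: 68: hit
pos 4: 71: fault, evict 68, frames [15, 71]
pos 5: 15: hit
pos 6: 68: fault, evict 15, frames [71, 68]
At position 6, page 15 is evicted.

15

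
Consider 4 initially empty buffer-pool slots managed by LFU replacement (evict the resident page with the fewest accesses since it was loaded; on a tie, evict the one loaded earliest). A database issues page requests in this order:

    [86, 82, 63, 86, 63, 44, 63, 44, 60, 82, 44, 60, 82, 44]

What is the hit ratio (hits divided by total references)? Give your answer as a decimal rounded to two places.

86 → fault, frames [86]
82 → fault, frames [86, 82]
63 → fault, frames [86, 82, 63]
86 → hit
63 → hit
44 → fault, frames [86, 82, 63, 44]
63 → hit
44 → hit
60 → fault, evict 82, frames [86, 63, 44, 60]
82 → fault, evict 60, frames [86, 63, 44, 82]
44 → hit
60 → fault, evict 82, frames [86, 63, 44, 60]
82 → fault, evict 60, frames [86, 63, 44, 82]
44 → hit
Hits: 6 of 14 references → 6/14 = 0.4286.

0.43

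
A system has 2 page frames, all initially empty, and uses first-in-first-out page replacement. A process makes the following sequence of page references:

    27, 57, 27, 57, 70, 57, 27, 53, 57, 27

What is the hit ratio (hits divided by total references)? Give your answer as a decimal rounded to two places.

0.30

27 → fault, frames (27)
57 → fault, frames (27 57)
27 → hit
57 → hit
70 → fault, evict 27, frames (57 70)
57 → hit
27 → fault, evict 57, frames (70 27)
53 → fault, evict 70, frames (27 53)
57 → fault, evict 27, frames (53 57)
27 → fault, evict 53, frames (57 27)
Hits: 3 of 10 references → 3/10 = 0.3000.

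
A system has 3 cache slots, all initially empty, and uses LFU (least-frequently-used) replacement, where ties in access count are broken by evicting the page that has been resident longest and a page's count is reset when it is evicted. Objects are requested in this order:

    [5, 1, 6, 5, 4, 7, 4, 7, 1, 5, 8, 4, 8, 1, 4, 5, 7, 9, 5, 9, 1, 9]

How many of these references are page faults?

16

5: miss, frames {5}
1: miss, frames {5,1}
6: miss, frames {5,1,6}
5: hit
4: miss, evict 1, frames {5,6,4}
7: miss, evict 6, frames {5,4,7}
4: hit
7: hit
1: miss, evict 5, frames {4,7,1}
5: miss, evict 1, frames {4,7,5}
8: miss, evict 5, frames {4,7,8}
4: hit
8: hit
1: miss, evict 7, frames {4,8,1}
4: hit
5: miss, evict 1, frames {4,8,5}
7: miss, evict 5, frames {4,8,7}
9: miss, evict 7, frames {4,8,9}
5: miss, evict 9, frames {4,8,5}
9: miss, evict 5, frames {4,8,9}
1: miss, evict 9, frames {4,8,1}
9: miss, evict 1, frames {4,8,9}
Page faults: 16.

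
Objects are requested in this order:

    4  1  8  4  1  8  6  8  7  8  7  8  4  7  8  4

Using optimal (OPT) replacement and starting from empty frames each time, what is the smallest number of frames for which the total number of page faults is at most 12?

f=1: 16 faults
f=2: 8 faults
f=3: 5 faults
f=4: 5 faults
f=5: 5 faults
Smallest f with faults ≤ 12 is 2.

2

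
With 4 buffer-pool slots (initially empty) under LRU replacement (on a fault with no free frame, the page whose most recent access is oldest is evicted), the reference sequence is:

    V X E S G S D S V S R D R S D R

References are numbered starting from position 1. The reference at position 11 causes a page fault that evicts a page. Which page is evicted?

pos 1: V -> miss, frames (V)
pos 2: X -> miss, frames (V X)
pos 3: E -> miss, frames (V X E)
pos 4: S -> miss, frames (V X E S)
pos 5: G -> miss, evict V, frames (X E S G)
pos 6: S -> hit
pos 7: D -> miss, evict X, frames (E G S D)
pos 8: S -> hit
pos 9: V -> miss, evict E, frames (G D S V)
pos 10: S -> hit
pos 11: R -> miss, evict G, frames (D V S R)
At position 11, page G is evicted.

G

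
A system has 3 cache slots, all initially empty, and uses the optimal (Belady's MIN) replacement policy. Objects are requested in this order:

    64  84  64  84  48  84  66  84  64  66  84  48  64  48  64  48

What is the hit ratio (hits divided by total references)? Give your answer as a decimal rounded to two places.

64 → fault, frames {64}
84 → fault, frames {64,84}
64 → hit
84 → hit
48 → fault, frames {64,84,48}
84 → hit
66 → fault, evict 48, frames {64,84,66}
84 → hit
64 → hit
66 → hit
84 → hit
48 → fault, evict 66, frames {64,84,48}
64 → hit
48 → hit
64 → hit
48 → hit
Hits: 11 of 16 references → 11/16 = 0.6875.

0.69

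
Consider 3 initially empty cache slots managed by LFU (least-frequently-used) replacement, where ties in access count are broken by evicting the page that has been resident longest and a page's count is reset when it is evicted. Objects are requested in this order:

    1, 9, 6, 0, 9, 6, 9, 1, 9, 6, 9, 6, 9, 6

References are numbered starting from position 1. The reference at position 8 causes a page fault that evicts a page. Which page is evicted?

pos 1: 1: miss, frames (1)
pos 2: 9: miss, frames (1 9)
pos 3: 6: miss, frames (1 9 6)
pos 4: 0: miss, evict 1, frames (9 6 0)
pos 5: 9: hit
pos 6: 6: hit
pos 7: 9: hit
pos 8: 1: miss, evict 0, frames (9 6 1)
At position 8, page 0 is evicted.

0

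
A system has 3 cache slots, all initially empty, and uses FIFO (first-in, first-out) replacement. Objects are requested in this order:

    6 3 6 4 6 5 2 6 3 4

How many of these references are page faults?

8

6: fault, frames (6)
3: fault, frames (6 3)
6: hit
4: fault, frames (6 3 4)
6: hit
5: fault, evict 6, frames (3 4 5)
2: fault, evict 3, frames (4 5 2)
6: fault, evict 4, frames (5 2 6)
3: fault, evict 5, frames (2 6 3)
4: fault, evict 2, frames (6 3 4)
Page faults: 8.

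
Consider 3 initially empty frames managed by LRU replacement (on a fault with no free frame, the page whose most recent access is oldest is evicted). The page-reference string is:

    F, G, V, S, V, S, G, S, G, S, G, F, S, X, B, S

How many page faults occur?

F → miss, frames (F)
G → miss, frames (F G)
V → miss, frames (F G V)
S → miss, evict F, frames (G V S)
V → hit
S → hit
G → hit
S → hit
G → hit
S → hit
G → hit
F → miss, evict V, frames (S G F)
S → hit
X → miss, evict G, frames (F S X)
B → miss, evict F, frames (S X B)
S → hit
Page faults: 7.

7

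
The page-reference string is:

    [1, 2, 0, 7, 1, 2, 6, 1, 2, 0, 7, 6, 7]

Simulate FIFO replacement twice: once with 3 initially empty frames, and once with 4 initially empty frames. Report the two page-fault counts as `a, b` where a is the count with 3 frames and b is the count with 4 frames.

9, 10

3 frames: F F F F F F F . . F F . . → 9 faults.
4 frames: F F F F . . F F F F F F . → 10 faults.
10 > 9: adding a frame increased faults — Belady's anomaly.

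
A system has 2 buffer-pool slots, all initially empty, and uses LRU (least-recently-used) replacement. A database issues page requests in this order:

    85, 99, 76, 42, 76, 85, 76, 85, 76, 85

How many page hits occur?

5

85 -> fault, frames [85]
99 -> fault, frames [85, 99]
76 -> fault, evict 85, frames [99, 76]
42 -> fault, evict 99, frames [76, 42]
76 -> hit
85 -> fault, evict 42, frames [76, 85]
76 -> hit
85 -> hit
76 -> hit
85 -> hit
Hits: 5.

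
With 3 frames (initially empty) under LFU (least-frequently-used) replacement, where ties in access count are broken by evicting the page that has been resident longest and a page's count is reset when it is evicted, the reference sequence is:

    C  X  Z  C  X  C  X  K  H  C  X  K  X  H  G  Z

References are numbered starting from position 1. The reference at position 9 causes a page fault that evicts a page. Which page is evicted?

pos 1: C → fault, frames [C]
pos 2: X → fault, frames [C, X]
pos 3: Z → fault, frames [C, X, Z]
pos 4: C → hit
pos 5: X → hit
pos 6: C → hit
pos 7: X → hit
pos 8: K → fault, evict Z, frames [C, X, K]
pos 9: H → fault, evict K, frames [C, X, H]
At position 9, page K is evicted.

K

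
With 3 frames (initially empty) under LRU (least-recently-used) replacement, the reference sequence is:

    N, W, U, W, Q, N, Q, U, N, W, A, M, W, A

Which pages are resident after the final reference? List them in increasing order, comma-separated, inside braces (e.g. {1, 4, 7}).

{A, M, W}

N → fault, frames (N)
W → fault, frames (N W)
U → fault, frames (N W U)
W → hit
Q → fault, evict N, frames (U W Q)
N → fault, evict U, frames (W Q N)
Q → hit
U → fault, evict W, frames (N Q U)
N → hit
W → fault, evict Q, frames (U N W)
A → fault, evict U, frames (N W A)
M → fault, evict N, frames (W A M)
W → hit
A → hit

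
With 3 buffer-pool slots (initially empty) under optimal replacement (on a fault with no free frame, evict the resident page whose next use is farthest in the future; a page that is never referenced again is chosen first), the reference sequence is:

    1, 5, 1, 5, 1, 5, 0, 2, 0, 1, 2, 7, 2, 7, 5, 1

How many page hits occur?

1 → fault, frames (1)
5 → fault, frames (1 5)
1 → hit
5 → hit
1 → hit
5 → hit
0 → fault, frames (1 5 0)
2 → fault, evict 5, frames (1 0 2)
0 → hit
1 → hit
2 → hit
7 → fault, evict 0, frames (1 2 7)
2 → hit
7 → hit
5 → fault, evict 7, frames (1 2 5)
1 → hit
Hits: 10.

10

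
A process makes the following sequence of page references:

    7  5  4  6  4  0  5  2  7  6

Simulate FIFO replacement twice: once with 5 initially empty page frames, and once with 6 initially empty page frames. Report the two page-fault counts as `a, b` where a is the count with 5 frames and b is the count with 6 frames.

7, 6

5 frames: F F F F . F . F F . → 7 faults.
6 frames: F F F F . F . F . . → 6 faults.
6 < 7: adding a frame reduced faults, as is typical.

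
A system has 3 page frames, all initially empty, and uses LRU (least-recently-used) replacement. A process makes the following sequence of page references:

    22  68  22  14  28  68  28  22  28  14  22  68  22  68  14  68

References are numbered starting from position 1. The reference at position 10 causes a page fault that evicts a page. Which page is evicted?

68

pos 1: 22: fault, frames (22)
pos 2: 68: fault, frames (22 68)
pos 3: 22: hit
pos 4: 14: fault, frames (68 22 14)
pos 5: 28: fault, evict 68, frames (22 14 28)
pos 6: 68: fault, evict 22, frames (14 28 68)
pos 7: 28: hit
pos 8: 22: fault, evict 14, frames (68 28 22)
pos 9: 28: hit
pos 10: 14: fault, evict 68, frames (22 28 14)
At position 10, page 68 is evicted.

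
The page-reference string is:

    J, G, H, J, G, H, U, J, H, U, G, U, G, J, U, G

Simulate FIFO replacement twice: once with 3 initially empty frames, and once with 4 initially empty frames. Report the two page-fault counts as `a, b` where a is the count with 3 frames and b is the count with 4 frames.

6, 4

3 frames: F F F . . . F F . . F . . . . . → 6 faults.
4 frames: F F F . . . F . . . . . . . . . → 4 faults.
4 < 6: adding a frame reduced faults, as is typical.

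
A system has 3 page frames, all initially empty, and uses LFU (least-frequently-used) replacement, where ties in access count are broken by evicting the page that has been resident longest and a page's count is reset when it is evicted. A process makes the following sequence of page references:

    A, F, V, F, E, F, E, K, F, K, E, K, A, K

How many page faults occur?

6

A → miss, frames [A]
F → miss, frames [A, F]
V → miss, frames [A, F, V]
F → hit
E → miss, evict A, frames [F, V, E]
F → hit
E → hit
K → miss, evict V, frames [F, E, K]
F → hit
K → hit
E → hit
K → hit
A → miss, evict E, frames [F, K, A]
K → hit
Page faults: 6.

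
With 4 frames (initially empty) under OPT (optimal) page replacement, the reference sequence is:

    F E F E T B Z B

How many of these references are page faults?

F: miss, frames (F)
E: miss, frames (F E)
F: hit
E: hit
T: miss, frames (F E T)
B: miss, frames (F E T B)
Z: miss, evict T, frames (F E B Z)
B: hit
Page faults: 5.

5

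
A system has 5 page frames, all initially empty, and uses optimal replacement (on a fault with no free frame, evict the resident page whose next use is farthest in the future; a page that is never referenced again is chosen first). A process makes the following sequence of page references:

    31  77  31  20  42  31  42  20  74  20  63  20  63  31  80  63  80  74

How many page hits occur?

11

31: fault, frames (31)
77: fault, frames (31 77)
31: hit
20: fault, frames (31 77 20)
42: fault, frames (31 77 20 42)
31: hit
42: hit
20: hit
74: fault, frames (31 77 20 42 74)
20: hit
63: fault, evict 42, frames (31 77 20 74 63)
20: hit
63: hit
31: hit
80: fault, evict 20, frames (31 77 74 63 80)
63: hit
80: hit
74: hit
Hits: 11.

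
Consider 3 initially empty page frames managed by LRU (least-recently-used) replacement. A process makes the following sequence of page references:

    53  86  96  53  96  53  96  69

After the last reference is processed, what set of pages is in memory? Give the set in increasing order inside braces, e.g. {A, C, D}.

53 -> miss, frames (53)
86 -> miss, frames (53 86)
96 -> miss, frames (53 86 96)
53 -> hit
96 -> hit
53 -> hit
96 -> hit
69 -> miss, evict 86, frames (53 96 69)

{53, 69, 96}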